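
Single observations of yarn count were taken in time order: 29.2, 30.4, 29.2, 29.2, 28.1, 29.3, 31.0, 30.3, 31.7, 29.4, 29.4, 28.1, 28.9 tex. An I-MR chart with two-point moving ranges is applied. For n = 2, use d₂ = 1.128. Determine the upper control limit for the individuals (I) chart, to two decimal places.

X̄ = (29.2 + 30.4 + 29.2 + 29.2 + 28.1 + 29.3 + 31.0 + 30.3 + 31.7 + 29.4 + 29.4 + 28.1 + 28.9) / 13 = 29.5538
Moving ranges: 1.2, 1.2, 0.0, 1.1, 1.2, 1.7, 0.7, 1.4, 2.3, 0.0, 1.3, 0.8; M̄R̄ = 12.9000 / 12 = 1.0750
UCL = X̄ + 3·M̄R̄/d₂ = 29.5538 + 3 × 1.0750 / 1.128 = 32.4129

32.41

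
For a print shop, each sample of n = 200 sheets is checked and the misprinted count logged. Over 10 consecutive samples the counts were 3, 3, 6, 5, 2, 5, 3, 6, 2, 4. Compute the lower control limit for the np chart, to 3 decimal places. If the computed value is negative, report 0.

0.000

p̄ = Σdᵢ / (k·n) = 39 / (10 × 200) = 0.01950
LCL = np̄ − 3·√(np̄(1−p̄)) = 3.9000 − 3 × 1.9555 = -1.9665 → 0 (negative, so LCL = 0)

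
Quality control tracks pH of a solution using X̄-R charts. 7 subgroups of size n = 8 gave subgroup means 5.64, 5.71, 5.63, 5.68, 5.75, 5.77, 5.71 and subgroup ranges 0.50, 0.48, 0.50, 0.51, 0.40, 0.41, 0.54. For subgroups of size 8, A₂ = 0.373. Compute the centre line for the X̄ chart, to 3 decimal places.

5.699

X̄̄ = (5.64 + 5.71 + 5.63 + 5.68 + 5.75 + 5.77 + 5.71) / 7 = 39.8900 / 7 = 5.6986
CL = X̄̄ = 5.6986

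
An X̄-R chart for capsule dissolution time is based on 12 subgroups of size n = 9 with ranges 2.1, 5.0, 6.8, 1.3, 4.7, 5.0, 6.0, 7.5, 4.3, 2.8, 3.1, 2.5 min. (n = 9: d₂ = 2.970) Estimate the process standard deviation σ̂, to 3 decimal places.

1.434

R̄ = (2.1 + 5.0 + 6.8 + 1.3 + 4.7 + 5.0 + 6.0 + 7.5 + 4.3 + 2.8 + 3.1 + 2.5) / 12 = 4.2583
σ̂ = R̄ / d₂ = 4.2583 / 2.970 = 1.4338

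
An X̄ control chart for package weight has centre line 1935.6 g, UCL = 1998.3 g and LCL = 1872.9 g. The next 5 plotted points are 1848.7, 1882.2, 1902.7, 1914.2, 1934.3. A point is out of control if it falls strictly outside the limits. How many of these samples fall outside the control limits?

Compare each point to [1872.9, 1998.3]: sample 1 = 1848.7 < LCL.

1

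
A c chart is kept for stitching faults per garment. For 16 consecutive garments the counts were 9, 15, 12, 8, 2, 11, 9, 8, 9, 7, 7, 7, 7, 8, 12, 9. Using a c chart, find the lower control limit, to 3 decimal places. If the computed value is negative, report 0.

c̄ = (9 + 15 + 12 + 8 + 2 + 11 + 9 + 8 + 9 + 7 + 7 + 7 + 7 + 8 + 12 + 9) / 16 = 140 / 16 = 8.7500
LCL = c̄ − 3√c̄ = 8.7500 − 3 × 2.9580 = -0.1241 → 0 (cannot be negative)

0.000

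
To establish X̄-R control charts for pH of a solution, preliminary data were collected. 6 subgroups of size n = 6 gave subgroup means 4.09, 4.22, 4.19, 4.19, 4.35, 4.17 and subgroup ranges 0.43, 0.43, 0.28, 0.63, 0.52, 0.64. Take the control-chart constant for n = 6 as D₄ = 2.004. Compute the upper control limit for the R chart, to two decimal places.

0.98

R̄ = (0.43 + 0.43 + 0.28 + 0.63 + 0.52 + 0.64) / 6 = 2.9300 / 6 = 0.4883
UCL_R = D₄·R̄ = 2.004 × 0.4883 = 0.9786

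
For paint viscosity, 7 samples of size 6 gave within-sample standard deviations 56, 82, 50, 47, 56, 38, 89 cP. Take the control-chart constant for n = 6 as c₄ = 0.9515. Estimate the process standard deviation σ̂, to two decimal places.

62.76

s̄ = (56 + 82 + 50 + 47 + 56 + 38 + 89) / 7 = 59.7143
σ̂ = s̄ / c₄ = 59.7143 / 0.9515 = 62.7581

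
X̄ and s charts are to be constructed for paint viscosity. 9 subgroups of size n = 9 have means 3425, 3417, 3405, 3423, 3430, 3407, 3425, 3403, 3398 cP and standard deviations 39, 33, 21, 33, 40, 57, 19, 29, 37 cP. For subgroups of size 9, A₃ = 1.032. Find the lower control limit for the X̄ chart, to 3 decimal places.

3379.460

X̄̄ = (3425 + 3417 + 3405 + 3423 + 3430 + 3407 + 3425 + 3403 + 3398) / 9 = 3414.7778
s̄ = (39 + 33 + 21 + 33 + 40 + 57 + 19 + 29 + 37) / 9 = 34.2222
LCL = X̄̄ − A₃·s̄ = 3414.7778 − 1.032 × 34.2222 = 3379.4604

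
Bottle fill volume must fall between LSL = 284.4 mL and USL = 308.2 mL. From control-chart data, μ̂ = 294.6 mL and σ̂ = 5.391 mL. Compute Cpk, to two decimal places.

Cpu = (USL − μ̂) / (3σ̂) = (308.2 − 294.6) / (3 × 5.391) = 0.8409; Cpl = (μ̂ − LSL) / (3σ̂) = (294.6 − 284.4) / (3 × 5.391) = 0.6307; Cpk = min(Cpu, Cpl) = 0.6307

0.63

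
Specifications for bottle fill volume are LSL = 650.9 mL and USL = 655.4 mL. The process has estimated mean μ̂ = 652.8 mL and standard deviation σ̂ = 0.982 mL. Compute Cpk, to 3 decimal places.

0.645

Cpu = (USL − μ̂) / (3σ̂) = (655.4 − 652.8) / (3 × 0.982) = 0.8826; Cpl = (μ̂ − LSL) / (3σ̂) = (652.8 − 650.9) / (3 × 0.982) = 0.6449; Cpk = min(Cpu, Cpl) = 0.6449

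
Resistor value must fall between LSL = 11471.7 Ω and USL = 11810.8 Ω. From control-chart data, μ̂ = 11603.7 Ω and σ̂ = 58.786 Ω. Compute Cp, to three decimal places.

Cp = (USL − LSL) / (6σ̂) = (11810.8 − 11471.7) / (6 × 58.786) = 339.1000 / 352.7160 = 0.9614

0.961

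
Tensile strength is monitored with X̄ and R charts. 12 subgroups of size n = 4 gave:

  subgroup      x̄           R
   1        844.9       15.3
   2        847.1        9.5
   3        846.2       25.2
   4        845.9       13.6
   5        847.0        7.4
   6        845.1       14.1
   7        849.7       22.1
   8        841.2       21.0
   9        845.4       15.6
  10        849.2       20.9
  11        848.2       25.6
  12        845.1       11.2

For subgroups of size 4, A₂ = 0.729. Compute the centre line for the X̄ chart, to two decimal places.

X̄̄ = (844.9 + 847.1 + 846.2 + 845.9 + 847.0 + 845.1 + 849.7 + 841.2 + 845.4 + 849.2 + 848.2 + 845.1) / 12 = 10155.0000 / 12 = 846.2500
CL = X̄̄ = 846.2500

846.25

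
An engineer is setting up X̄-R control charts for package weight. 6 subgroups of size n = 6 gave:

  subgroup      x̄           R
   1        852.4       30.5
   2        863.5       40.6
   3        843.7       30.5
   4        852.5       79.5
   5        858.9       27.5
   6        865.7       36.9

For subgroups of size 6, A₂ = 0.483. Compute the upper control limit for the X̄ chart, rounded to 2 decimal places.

875.88

X̄̄ = (852.4 + 863.5 + 843.7 + 852.5 + 858.9 + 865.7) / 6 = 5136.7000 / 6 = 856.1167
R̄ = (30.5 + 40.6 + 30.5 + 79.5 + 27.5 + 36.9) / 6 = 245.5000 / 6 = 40.9167
UCL = X̄̄ + A₂·R̄ = 856.1167 + 0.483 × 40.9167 = 875.8794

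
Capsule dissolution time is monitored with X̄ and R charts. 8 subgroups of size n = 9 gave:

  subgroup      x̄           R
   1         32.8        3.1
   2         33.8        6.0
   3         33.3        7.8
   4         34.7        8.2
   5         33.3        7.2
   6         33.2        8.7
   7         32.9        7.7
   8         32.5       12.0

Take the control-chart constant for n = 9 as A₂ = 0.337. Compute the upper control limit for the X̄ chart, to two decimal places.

X̄̄ = (32.8 + 33.8 + 33.3 + 34.7 + 33.3 + 33.2 + 32.9 + 32.5) / 8 = 266.5000 / 8 = 33.3125
R̄ = (3.1 + 6.0 + 7.8 + 8.2 + 7.2 + 8.7 + 7.7 + 12.0) / 8 = 60.7000 / 8 = 7.5875
UCL = X̄̄ + A₂·R̄ = 33.3125 + 0.337 × 7.5875 = 35.8695

35.87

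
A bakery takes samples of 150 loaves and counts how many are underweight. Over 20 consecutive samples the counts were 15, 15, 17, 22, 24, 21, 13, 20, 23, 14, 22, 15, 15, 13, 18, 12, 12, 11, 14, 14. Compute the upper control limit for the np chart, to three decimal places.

27.996

p̄ = Σdᵢ / (k·n) = 330 / (20 × 150) = 0.11000
UCL = np̄ + 3·√(np̄(1−p̄)) = 16.5000 + 3 × √(16.5000×0.89000) = 16.5000 + 3 × 3.8321 = 27.9963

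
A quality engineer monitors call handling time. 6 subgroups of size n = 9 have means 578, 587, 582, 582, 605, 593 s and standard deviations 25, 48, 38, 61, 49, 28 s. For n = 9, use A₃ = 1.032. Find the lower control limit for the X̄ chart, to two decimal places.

545.01

X̄̄ = (578 + 587 + 582 + 582 + 605 + 593) / 6 = 587.8333
s̄ = (25 + 48 + 38 + 61 + 49 + 28) / 6 = 41.5000
LCL = X̄̄ − A₃·s̄ = 587.8333 − 1.032 × 41.5000 = 545.0053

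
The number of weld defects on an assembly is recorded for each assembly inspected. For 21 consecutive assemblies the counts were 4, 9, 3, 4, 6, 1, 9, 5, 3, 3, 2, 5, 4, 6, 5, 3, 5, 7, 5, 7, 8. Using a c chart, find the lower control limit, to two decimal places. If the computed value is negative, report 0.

c̄ = (4 + 9 + 3 + 4 + 6 + 1 + 9 + 5 + 3 + 3 + 2 + 5 + 4 + 6 + 5 + 3 + 5 + 7 + 5 + 7 + 8) / 21 = 104 / 21 = 4.9524
LCL = c̄ − 3√c̄ = 4.9524 − 3 × 2.2254 = -1.7238 → 0 (cannot be negative)

0.00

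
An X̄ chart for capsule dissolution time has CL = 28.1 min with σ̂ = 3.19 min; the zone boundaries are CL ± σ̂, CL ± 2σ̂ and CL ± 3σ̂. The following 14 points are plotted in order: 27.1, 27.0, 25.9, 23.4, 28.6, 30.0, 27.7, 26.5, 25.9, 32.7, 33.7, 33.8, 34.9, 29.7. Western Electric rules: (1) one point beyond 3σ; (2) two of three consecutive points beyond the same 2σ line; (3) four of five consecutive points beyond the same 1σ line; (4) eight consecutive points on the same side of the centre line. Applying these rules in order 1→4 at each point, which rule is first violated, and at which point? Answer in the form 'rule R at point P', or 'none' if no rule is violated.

Zone of each point (C = within 1σ̂, B = 1σ̂–2σ̂, A = 2σ̂–3σ̂, * = beyond 3σ̂; sign = side of CL): 1:-C, 2:-C, 3:-C, 4:-B, 5:+C, 6:+C, 7:-C, 8:-C, 9:-C, 10:+B, 11:+B, 12:+B, 13:+A, 14:+C
Rule 3 (four of five consecutive points beyond the same 1σ limit) is satisfied at point 13.

rule 3 at point 13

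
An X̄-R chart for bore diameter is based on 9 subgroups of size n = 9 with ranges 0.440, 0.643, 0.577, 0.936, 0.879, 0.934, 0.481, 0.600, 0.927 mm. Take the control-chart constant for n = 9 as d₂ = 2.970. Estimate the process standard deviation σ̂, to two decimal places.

0.24

R̄ = (0.440 + 0.643 + 0.577 + 0.936 + 0.879 + 0.934 + 0.481 + 0.600 + 0.927) / 9 = 0.7130
σ̂ = R̄ / d₂ = 0.7130 / 2.970 = 0.2401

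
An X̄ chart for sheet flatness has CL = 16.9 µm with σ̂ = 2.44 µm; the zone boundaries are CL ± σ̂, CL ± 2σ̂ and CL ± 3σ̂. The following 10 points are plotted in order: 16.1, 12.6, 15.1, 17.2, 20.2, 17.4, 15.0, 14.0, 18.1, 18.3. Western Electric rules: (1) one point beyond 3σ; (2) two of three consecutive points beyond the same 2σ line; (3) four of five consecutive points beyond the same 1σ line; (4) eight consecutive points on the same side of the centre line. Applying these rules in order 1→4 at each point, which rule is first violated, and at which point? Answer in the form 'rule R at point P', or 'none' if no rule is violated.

none

Zone of each point (C = within 1σ̂, B = 1σ̂–2σ̂, A = 2σ̂–3σ̂, * = beyond 3σ̂; sign = side of CL): 1:-C, 2:-B, 3:-C, 4:+C, 5:+B, 6:+C, 7:-C, 8:-B, 9:+C, 10:+C
No rule fires across all 10 points.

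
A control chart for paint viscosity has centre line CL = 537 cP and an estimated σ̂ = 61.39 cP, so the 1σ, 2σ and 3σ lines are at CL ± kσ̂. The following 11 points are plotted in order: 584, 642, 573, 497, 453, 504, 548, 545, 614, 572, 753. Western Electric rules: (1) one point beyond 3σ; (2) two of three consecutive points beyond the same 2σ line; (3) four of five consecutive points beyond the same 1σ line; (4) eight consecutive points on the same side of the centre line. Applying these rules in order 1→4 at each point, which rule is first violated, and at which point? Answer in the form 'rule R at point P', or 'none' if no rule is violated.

Zone of each point (C = within 1σ̂, B = 1σ̂–2σ̂, A = 2σ̂–3σ̂, * = beyond 3σ̂; sign = side of CL): 1:+C, 2:+B, 3:+C, 4:-C, 5:-B, 6:-C, 7:+C, 8:+C, 9:+B, 10:+C, 11:+*
Rule 1 (one point beyond the 3σ limits) is satisfied at point 11.

rule 1 at point 11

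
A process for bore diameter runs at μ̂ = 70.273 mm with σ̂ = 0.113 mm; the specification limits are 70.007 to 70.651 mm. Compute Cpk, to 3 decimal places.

0.785

Cpu = (USL − μ̂) / (3σ̂) = (70.651 − 70.273) / (3 × 0.113) = 1.1150; Cpl = (μ̂ − LSL) / (3σ̂) = (70.273 − 70.007) / (3 × 0.113) = 0.7847; Cpk = min(Cpu, Cpl) = 0.7847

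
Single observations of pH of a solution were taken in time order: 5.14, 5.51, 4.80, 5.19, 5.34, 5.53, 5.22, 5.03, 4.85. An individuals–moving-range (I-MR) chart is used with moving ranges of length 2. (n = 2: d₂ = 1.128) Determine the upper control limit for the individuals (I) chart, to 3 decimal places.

X̄ = (5.14 + 5.51 + 4.80 + 5.19 + 5.34 + 5.53 + 5.22 + 5.03 + 4.85) / 9 = 5.1789
Moving ranges: 0.37, 0.71, 0.39, 0.15, 0.19, 0.31, 0.19, 0.18; M̄R̄ = 2.4900 / 8 = 0.3112
UCL = X̄ + 3·M̄R̄/d₂ = 5.1789 + 3 × 0.3112 / 1.128 = 6.0067

6.007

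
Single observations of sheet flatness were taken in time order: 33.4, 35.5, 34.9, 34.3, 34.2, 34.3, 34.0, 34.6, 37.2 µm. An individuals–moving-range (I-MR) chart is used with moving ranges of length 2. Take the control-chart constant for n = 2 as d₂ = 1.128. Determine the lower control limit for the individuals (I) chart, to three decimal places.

X̄ = (33.4 + 35.5 + 34.9 + 34.3 + 34.2 + 34.3 + 34.0 + 34.6 + 37.2) / 9 = 34.7111
Moving ranges: 2.1, 0.6, 0.6, 0.1, 0.1, 0.3, 0.6, 2.6; M̄R̄ = 7.0000 / 8 = 0.8750
LCL = X̄ − 3·M̄R̄/d₂ = 34.7111 − 3 × 0.8750 / 1.128 = 32.3840

32.384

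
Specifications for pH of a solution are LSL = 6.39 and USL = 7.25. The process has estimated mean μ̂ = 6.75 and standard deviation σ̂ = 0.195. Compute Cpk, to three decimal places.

0.615

Cpu = (USL − μ̂) / (3σ̂) = (7.25 − 6.75) / (3 × 0.195) = 0.8547; Cpl = (μ̂ − LSL) / (3σ̂) = (6.75 − 6.39) / (3 × 0.195) = 0.6154; Cpk = min(Cpu, Cpl) = 0.6154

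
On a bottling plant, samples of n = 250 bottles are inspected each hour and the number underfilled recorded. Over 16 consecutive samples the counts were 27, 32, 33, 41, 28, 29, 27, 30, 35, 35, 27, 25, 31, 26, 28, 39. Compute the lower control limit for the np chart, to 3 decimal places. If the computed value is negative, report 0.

p̄ = Σdᵢ / (k·n) = 493 / (16 × 250) = 0.12325
LCL = np̄ − 3·√(np̄(1−p̄)) = 30.8125 − 3 × 5.1976 = 15.2198

15.220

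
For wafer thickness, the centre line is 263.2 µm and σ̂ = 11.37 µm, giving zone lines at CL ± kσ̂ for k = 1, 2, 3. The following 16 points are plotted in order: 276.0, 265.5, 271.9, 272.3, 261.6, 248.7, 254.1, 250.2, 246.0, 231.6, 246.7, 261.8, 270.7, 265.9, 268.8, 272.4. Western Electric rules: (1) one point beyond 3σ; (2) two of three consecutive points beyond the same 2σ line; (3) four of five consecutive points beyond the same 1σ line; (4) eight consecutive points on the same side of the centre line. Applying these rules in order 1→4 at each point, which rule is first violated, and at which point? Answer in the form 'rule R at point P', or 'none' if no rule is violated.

rule 3 at point 10

Zone of each point (C = within 1σ̂, B = 1σ̂–2σ̂, A = 2σ̂–3σ̂, * = beyond 3σ̂; sign = side of CL): 1:+B, 2:+C, 3:+C, 4:+C, 5:-C, 6:-B, 7:-C, 8:-B, 9:-B, 10:-A, 11:-B, 12:-C, 13:+C, 14:+C, 15:+C, 16:+C
Rule 3 (four of five consecutive points beyond the same 1σ limit) is satisfied at point 10.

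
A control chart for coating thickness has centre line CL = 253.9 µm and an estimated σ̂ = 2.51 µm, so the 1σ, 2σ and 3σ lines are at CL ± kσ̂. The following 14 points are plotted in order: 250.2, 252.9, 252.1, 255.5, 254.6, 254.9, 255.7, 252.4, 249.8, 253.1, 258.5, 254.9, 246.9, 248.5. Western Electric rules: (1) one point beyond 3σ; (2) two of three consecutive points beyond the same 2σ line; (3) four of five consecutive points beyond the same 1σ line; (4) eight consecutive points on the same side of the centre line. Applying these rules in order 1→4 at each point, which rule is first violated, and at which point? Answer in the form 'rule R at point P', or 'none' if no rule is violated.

Zone of each point (C = within 1σ̂, B = 1σ̂–2σ̂, A = 2σ̂–3σ̂, * = beyond 3σ̂; sign = side of CL): 1:-B, 2:-C, 3:-C, 4:+C, 5:+C, 6:+C, 7:+C, 8:-C, 9:-B, 10:-C, 11:+B, 12:+C, 13:-A, 14:-A
Rule 2 (two of three consecutive points beyond the same 2σ limit) is satisfied at point 14.

rule 2 at point 14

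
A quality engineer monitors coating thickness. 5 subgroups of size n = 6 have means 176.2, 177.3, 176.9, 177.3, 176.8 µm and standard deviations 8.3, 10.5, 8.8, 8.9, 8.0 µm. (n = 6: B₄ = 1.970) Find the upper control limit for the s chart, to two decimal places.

17.53

s̄ = (8.3 + 10.5 + 8.8 + 8.9 + 8.0) / 5 = 8.9000
UCL_s = B₄·s̄ = 1.970 × 8.9000 = 17.5330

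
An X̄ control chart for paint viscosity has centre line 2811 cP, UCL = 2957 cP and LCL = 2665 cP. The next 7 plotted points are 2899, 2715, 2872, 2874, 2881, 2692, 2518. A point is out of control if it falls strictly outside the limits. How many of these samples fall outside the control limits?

Compare each point to [2665, 2957]: sample 7 = 2518 < LCL.

1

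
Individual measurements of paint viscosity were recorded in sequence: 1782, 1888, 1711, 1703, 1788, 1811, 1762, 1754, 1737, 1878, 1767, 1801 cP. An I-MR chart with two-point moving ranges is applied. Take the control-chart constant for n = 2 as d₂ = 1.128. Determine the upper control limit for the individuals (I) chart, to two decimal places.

1965.34

X̄ = (1782 + 1888 + 1711 + 1703 + 1788 + 1811 + 1762 + 1754 + 1737 + 1878 + 1767 + 1801) / 12 = 1781.8333
Moving ranges: 106, 177, 8, 85, 23, 49, 8, 17, 141, 111, 34; M̄R̄ = 759.0000 / 11 = 69.0000
UCL = X̄ + 3·M̄R̄/d₂ = 1781.8333 + 3 × 69.0000 / 1.128 = 1965.3440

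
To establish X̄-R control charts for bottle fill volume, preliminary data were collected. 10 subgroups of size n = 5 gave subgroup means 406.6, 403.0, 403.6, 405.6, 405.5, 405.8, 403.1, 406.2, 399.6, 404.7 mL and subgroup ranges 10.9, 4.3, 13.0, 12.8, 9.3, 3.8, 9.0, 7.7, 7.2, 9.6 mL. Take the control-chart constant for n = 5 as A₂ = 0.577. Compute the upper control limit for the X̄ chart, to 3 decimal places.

X̄̄ = (406.6 + 403.0 + 403.6 + 405.6 + 405.5 + 405.8 + 403.1 + 406.2 + 399.6 + 404.7) / 10 = 4043.7000 / 10 = 404.3700
R̄ = (10.9 + 4.3 + 13.0 + 12.8 + 9.3 + 3.8 + 9.0 + 7.7 + 7.2 + 9.6) / 10 = 87.6000 / 10 = 8.7600
UCL = X̄̄ + A₂·R̄ = 404.3700 + 0.577 × 8.7600 = 409.4245

409.425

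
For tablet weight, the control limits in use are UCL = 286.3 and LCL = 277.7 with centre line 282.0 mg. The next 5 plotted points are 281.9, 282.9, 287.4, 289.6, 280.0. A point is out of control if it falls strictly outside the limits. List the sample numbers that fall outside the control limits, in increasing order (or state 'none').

Compare each point to [277.7, 286.3]: sample 3 = 287.4 > UCL; sample 4 = 289.6 > UCL.

3, 4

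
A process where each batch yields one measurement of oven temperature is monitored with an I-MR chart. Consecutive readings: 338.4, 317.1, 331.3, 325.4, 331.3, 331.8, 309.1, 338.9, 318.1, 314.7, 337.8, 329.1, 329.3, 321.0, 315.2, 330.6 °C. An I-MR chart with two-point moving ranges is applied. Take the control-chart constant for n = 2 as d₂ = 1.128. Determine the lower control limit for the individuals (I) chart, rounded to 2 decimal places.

X̄ = (338.4 + 317.1 + 331.3 + 325.4 + 331.3 + 331.8 + 309.1 + 338.9 + 318.1 + 314.7 + 337.8 + 329.1 + 329.3 + 321.0 + 315.2 + 330.6) / 16 = 326.1938
Moving ranges: 21.3, 14.2, 5.9, 5.9, 0.5, 22.7, 29.8, 20.8, 3.4, 23.1, 8.7, 0.2, 8.3, 5.8, 15.4; M̄R̄ = 186.0000 / 15 = 12.4000
LCL = X̄ − 3·M̄R̄/d₂ = 326.1938 − 3 × 12.4000 / 1.128 = 293.2150

293.22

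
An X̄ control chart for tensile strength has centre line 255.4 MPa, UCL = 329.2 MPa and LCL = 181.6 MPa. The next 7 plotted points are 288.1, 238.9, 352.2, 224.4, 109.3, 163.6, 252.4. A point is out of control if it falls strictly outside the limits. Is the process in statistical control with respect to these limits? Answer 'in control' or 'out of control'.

out of control

Compare each point to [181.6, 329.2]: sample 3 = 352.2 > UCL; sample 5 = 109.3 < LCL; sample 6 = 163.6 < LCL.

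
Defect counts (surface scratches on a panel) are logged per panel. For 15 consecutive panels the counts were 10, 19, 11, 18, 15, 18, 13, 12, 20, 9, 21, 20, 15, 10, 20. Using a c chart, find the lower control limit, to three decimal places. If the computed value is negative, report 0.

3.627

c̄ = (10 + 19 + 11 + 18 + 15 + 18 + 13 + 12 + 20 + 9 + 21 + 20 + 15 + 10 + 20) / 15 = 231 / 15 = 15.4000
LCL = c̄ − 3√c̄ = 15.4000 − 3 × 3.9243 = 3.6271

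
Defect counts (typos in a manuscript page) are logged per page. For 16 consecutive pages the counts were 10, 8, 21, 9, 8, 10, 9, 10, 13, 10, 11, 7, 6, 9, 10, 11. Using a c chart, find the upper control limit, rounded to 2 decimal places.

c̄ = (10 + 8 + 21 + 9 + 8 + 10 + 9 + 10 + 13 + 10 + 11 + 7 + 6 + 9 + 10 + 11) / 16 = 162 / 16 = 10.1250
UCL = c̄ + 3√c̄ = 10.1250 + 3 × √10.1250 = 10.1250 + 3 × 3.1820 = 19.6709

19.67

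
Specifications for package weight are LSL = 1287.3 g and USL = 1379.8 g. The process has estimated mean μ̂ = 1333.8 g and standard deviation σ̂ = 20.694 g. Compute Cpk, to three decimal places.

0.741

Cpu = (USL − μ̂) / (3σ̂) = (1379.8 − 1333.8) / (3 × 20.694) = 0.7410; Cpl = (μ̂ − LSL) / (3σ̂) = (1333.8 − 1287.3) / (3 × 20.694) = 0.7490; Cpk = min(Cpu, Cpl) = 0.7410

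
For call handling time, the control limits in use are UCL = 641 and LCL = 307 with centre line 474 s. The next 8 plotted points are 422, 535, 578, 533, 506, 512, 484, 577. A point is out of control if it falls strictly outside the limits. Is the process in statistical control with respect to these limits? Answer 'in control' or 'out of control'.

All 8 points lie within [307, 641].

in control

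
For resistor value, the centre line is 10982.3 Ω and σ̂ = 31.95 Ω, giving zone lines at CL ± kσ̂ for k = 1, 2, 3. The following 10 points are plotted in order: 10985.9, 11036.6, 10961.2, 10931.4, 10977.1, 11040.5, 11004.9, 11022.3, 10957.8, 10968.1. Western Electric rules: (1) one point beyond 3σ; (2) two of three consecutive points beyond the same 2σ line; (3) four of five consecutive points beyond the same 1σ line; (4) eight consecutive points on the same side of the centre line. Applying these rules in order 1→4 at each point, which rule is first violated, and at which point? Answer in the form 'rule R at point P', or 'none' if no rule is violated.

none

Zone of each point (C = within 1σ̂, B = 1σ̂–2σ̂, A = 2σ̂–3σ̂, * = beyond 3σ̂; sign = side of CL): 1:+C, 2:+B, 3:-C, 4:-B, 5:-C, 6:+B, 7:+C, 8:+B, 9:-C, 10:-C
No rule fires across all 10 points.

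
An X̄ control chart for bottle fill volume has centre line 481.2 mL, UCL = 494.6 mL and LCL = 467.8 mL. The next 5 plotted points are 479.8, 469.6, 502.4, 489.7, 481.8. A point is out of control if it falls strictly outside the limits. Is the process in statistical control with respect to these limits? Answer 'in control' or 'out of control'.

Compare each point to [467.8, 494.6]: sample 3 = 502.4 > UCL.

out of control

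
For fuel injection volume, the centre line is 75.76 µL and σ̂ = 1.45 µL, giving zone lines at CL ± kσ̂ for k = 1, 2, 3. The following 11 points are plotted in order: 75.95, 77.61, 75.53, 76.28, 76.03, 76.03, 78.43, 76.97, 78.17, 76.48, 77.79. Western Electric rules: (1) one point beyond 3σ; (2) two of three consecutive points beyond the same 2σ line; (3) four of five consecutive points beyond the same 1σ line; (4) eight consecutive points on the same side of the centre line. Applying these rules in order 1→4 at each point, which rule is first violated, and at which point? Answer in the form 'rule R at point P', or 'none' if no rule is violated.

Zone of each point (C = within 1σ̂, B = 1σ̂–2σ̂, A = 2σ̂–3σ̂, * = beyond 3σ̂; sign = side of CL): 1:+C, 2:+B, 3:-C, 4:+C, 5:+C, 6:+C, 7:+B, 8:+C, 9:+B, 10:+C, 11:+B
Rule 4 (eight consecutive points on the same side of the centre line) is satisfied at point 11.

rule 4 at point 11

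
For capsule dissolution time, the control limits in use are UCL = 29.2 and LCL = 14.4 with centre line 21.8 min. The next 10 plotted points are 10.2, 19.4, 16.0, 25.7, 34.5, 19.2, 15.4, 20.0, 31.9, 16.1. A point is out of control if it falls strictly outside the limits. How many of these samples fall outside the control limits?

3

Compare each point to [14.4, 29.2]: sample 1 = 10.2 < LCL; sample 5 = 34.5 > UCL; sample 9 = 31.9 > UCL.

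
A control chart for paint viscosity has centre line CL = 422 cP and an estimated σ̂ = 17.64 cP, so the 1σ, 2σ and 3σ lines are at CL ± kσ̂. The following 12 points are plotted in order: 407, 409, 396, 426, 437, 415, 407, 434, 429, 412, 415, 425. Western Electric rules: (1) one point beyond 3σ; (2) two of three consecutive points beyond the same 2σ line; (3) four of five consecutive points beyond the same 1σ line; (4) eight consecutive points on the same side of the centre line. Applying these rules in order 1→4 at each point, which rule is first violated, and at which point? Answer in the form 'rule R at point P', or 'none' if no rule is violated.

Zone of each point (C = within 1σ̂, B = 1σ̂–2σ̂, A = 2σ̂–3σ̂, * = beyond 3σ̂; sign = side of CL): 1:-C, 2:-C, 3:-B, 4:+C, 5:+C, 6:-C, 7:-C, 8:+C, 9:+C, 10:-C, 11:-C, 12:+C
No rule fires across all 12 points.

none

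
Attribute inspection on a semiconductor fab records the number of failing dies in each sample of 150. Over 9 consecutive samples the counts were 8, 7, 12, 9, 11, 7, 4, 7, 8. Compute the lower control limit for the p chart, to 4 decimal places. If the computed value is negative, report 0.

0.0000

p̄ = Σdᵢ / (k·n) = 73 / (9 × 150) = 0.05407
LCL = p̄ − 3·√(p̄(1−p̄)/n) = 0.05407 − 3 × 0.01847 = -0.00132 → 0 (negative, so LCL = 0)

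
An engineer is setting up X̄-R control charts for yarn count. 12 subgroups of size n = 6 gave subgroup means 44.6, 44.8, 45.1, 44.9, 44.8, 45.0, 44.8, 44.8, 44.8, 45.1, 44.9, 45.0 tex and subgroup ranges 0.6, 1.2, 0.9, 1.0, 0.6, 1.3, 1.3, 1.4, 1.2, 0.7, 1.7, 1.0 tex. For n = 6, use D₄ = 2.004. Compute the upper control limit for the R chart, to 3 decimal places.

2.154

R̄ = (0.6 + 1.2 + 0.9 + 1.0 + 0.6 + 1.3 + 1.3 + 1.4 + 1.2 + 0.7 + 1.7 + 1.0) / 12 = 12.9000 / 12 = 1.0750
UCL_R = D₄·R̄ = 2.004 × 1.0750 = 2.1543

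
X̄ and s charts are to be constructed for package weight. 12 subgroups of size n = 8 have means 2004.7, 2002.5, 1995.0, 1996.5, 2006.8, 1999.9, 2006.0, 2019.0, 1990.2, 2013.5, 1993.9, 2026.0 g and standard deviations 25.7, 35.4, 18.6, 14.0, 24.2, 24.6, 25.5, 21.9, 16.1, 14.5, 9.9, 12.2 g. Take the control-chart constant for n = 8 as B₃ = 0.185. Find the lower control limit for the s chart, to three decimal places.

3.740

s̄ = (25.7 + 35.4 + 18.6 + 14.0 + 24.2 + 24.6 + 25.5 + 21.9 + 16.1 + 14.5 + 9.9 + 12.2) / 12 = 20.2167
LCL_s = B₃·s̄ = 0.185 × 20.2167 = 3.7401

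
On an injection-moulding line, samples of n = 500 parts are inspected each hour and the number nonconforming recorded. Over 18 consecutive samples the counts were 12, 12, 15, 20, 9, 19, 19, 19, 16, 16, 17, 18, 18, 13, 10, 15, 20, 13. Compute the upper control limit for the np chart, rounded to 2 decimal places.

27.28

p̄ = Σdᵢ / (k·n) = 281 / (18 × 500) = 0.03122
UCL = np̄ + 3·√(np̄(1−p̄)) = 15.6111 + 3 × √(15.6111×0.96878) = 15.6111 + 3 × 3.8889 = 27.2779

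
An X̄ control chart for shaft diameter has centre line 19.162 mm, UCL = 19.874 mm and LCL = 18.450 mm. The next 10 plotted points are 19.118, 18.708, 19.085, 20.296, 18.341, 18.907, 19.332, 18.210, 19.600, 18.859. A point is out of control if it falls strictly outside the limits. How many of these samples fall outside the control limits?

3

Compare each point to [18.450, 19.874]: sample 4 = 20.296 > UCL; sample 5 = 18.341 < LCL; sample 8 = 18.210 < LCL.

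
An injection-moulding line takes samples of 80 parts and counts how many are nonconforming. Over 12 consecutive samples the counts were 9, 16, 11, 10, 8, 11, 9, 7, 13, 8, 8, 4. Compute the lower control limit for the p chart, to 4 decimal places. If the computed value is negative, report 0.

0.0102

p̄ = Σdᵢ / (k·n) = 114 / (12 × 80) = 0.11875
LCL = p̄ − 3·√(p̄(1−p̄)/n) = 0.11875 − 3 × 0.03617 = 0.01025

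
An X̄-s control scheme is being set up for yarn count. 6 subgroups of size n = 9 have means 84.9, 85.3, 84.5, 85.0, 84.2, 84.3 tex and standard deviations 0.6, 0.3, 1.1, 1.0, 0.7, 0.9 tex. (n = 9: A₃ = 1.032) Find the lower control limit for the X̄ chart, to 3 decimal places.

X̄̄ = (84.9 + 85.3 + 84.5 + 85.0 + 84.2 + 84.3) / 6 = 84.7000
s̄ = (0.6 + 0.3 + 1.1 + 1.0 + 0.7 + 0.9) / 6 = 0.7667
LCL = X̄̄ − A₃·s̄ = 84.7000 − 1.032 × 0.7667 = 83.9088

83.909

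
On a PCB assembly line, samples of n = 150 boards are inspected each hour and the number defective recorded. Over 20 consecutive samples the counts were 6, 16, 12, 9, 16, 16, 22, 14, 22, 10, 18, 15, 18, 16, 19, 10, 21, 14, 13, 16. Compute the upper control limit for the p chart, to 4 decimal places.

p̄ = Σdᵢ / (k·n) = 303 / (20 × 150) = 0.10100
UCL = p̄ + 3·√(p̄(1−p̄)/n) = 0.10100 + 3 × √(0.10100×0.89900/150) = 0.10100 + 3 × 0.02460 = 0.17481

0.1748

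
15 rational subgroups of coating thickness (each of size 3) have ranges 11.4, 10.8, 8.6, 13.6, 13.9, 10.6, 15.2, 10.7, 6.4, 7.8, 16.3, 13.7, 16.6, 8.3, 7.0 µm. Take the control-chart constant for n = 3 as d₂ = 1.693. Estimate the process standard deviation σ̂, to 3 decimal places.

6.730

R̄ = (11.4 + 10.8 + 8.6 + 13.6 + 13.9 + 10.6 + 15.2 + 10.7 + 6.4 + 7.8 + 16.3 + 13.7 + 16.6 + 8.3 + 7.0) / 15 = 11.3933
σ̂ = R̄ / d₂ = 11.3933 / 1.693 = 6.7297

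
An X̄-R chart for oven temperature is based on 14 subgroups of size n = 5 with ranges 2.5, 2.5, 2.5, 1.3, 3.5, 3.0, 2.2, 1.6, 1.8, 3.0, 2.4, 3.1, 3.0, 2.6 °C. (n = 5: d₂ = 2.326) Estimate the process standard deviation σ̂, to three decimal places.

1.075

R̄ = (2.5 + 2.5 + 2.5 + 1.3 + 3.5 + 3.0 + 2.2 + 1.6 + 1.8 + 3.0 + 2.4 + 3.1 + 3.0 + 2.6) / 14 = 2.5000
σ̂ = R̄ / d₂ = 2.5000 / 2.326 = 1.0748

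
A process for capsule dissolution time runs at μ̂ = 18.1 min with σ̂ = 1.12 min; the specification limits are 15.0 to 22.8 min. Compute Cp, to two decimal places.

1.16

Cp = (USL − LSL) / (6σ̂) = (22.8 − 15.0) / (6 × 1.12) = 7.8000 / 6.7200 = 1.1607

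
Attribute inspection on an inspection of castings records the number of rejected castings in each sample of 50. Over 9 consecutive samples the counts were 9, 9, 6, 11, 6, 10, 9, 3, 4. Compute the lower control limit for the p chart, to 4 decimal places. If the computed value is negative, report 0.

0.0000

p̄ = Σdᵢ / (k·n) = 67 / (9 × 50) = 0.14889
LCL = p̄ − 3·√(p̄(1−p̄)/n) = 0.14889 − 3 × 0.05034 = -0.00214 → 0 (negative, so LCL = 0)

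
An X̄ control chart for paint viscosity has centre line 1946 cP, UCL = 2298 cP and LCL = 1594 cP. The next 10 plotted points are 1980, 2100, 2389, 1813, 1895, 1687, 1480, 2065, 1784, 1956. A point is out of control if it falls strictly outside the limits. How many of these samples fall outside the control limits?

2

Compare each point to [1594, 2298]: sample 3 = 2389 > UCL; sample 7 = 1480 < LCL.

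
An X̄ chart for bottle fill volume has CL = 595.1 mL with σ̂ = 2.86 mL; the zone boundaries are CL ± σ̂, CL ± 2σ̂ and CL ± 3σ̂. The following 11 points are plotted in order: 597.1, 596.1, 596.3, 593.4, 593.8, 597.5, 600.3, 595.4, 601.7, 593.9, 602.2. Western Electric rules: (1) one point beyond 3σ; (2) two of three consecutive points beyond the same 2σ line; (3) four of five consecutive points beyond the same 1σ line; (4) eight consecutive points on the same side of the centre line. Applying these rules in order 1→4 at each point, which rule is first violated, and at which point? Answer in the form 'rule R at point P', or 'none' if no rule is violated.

Zone of each point (C = within 1σ̂, B = 1σ̂–2σ̂, A = 2σ̂–3σ̂, * = beyond 3σ̂; sign = side of CL): 1:+C, 2:+C, 3:+C, 4:-C, 5:-C, 6:+C, 7:+B, 8:+C, 9:+A, 10:-C, 11:+A
Rule 2 (two of three consecutive points beyond the same 2σ limit) is satisfied at point 11.

rule 2 at point 11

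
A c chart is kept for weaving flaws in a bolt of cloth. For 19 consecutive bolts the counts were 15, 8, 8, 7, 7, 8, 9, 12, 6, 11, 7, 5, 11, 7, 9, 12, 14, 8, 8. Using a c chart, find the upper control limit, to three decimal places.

c̄ = (15 + 8 + 8 + 7 + 7 + 8 + 9 + 12 + 6 + 11 + 7 + 5 + 11 + 7 + 9 + 12 + 14 + 8 + 8) / 19 = 172 / 19 = 9.0526
UCL = c̄ + 3√c̄ = 9.0526 + 3 × √9.0526 = 9.0526 + 3 × 3.0088 = 18.0789

18.079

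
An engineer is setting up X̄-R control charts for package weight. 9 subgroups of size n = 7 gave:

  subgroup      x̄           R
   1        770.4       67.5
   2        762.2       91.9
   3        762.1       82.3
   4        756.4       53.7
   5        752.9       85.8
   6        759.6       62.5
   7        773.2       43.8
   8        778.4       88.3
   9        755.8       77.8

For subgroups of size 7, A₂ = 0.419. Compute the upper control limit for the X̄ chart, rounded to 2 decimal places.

793.87

X̄̄ = (770.4 + 762.2 + 762.1 + 756.4 + 752.9 + 759.6 + 773.2 + 778.4 + 755.8) / 9 = 6871.0000 / 9 = 763.4444
R̄ = (67.5 + 91.9 + 82.3 + 53.7 + 85.8 + 62.5 + 43.8 + 88.3 + 77.8) / 9 = 653.6000 / 9 = 72.6222
UCL = X̄̄ + A₂·R̄ = 763.4444 + 0.419 × 72.6222 = 793.8732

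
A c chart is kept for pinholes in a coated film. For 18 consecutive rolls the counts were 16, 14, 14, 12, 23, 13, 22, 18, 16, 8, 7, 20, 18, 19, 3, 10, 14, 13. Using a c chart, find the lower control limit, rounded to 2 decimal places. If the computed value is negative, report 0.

3.04

c̄ = (16 + 14 + 14 + 12 + 23 + 13 + 22 + 18 + 16 + 8 + 7 + 20 + 18 + 19 + 3 + 10 + 14 + 13) / 18 = 260 / 18 = 14.4444
LCL = c̄ − 3√c̄ = 14.4444 − 3 × 3.8006 = 3.0427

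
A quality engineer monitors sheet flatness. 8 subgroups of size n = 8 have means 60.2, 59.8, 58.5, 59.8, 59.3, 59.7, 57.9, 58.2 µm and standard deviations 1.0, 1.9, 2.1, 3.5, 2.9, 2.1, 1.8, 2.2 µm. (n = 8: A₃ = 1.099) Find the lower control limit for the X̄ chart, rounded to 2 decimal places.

56.77

X̄̄ = (60.2 + 59.8 + 58.5 + 59.8 + 59.3 + 59.7 + 57.9 + 58.2) / 8 = 59.1750
s̄ = (1.0 + 1.9 + 2.1 + 3.5 + 2.9 + 2.1 + 1.8 + 2.2) / 8 = 2.1875
LCL = X̄̄ − A₃·s̄ = 59.1750 − 1.099 × 2.1875 = 56.7709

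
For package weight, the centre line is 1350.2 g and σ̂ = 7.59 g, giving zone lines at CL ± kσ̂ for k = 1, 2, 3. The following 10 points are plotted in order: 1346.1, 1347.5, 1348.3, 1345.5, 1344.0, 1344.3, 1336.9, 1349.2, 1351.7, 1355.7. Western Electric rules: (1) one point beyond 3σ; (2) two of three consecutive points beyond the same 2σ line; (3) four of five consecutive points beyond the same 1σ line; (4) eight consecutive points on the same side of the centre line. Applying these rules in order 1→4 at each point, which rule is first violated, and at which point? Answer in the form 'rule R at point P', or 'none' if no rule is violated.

rule 4 at point 8

Zone of each point (C = within 1σ̂, B = 1σ̂–2σ̂, A = 2σ̂–3σ̂, * = beyond 3σ̂; sign = side of CL): 1:-C, 2:-C, 3:-C, 4:-C, 5:-C, 6:-C, 7:-B, 8:-C, 9:+C, 10:+C
Rule 4 (eight consecutive points on the same side of the centre line) is satisfied at point 8.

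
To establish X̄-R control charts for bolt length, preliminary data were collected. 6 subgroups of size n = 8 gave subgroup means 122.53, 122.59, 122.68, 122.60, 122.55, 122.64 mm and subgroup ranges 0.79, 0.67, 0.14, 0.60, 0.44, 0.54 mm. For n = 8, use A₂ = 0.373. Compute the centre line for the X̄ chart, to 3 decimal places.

122.598

X̄̄ = (122.53 + 122.59 + 122.68 + 122.60 + 122.55 + 122.64) / 6 = 735.5900 / 6 = 122.5983
CL = X̄̄ = 122.5983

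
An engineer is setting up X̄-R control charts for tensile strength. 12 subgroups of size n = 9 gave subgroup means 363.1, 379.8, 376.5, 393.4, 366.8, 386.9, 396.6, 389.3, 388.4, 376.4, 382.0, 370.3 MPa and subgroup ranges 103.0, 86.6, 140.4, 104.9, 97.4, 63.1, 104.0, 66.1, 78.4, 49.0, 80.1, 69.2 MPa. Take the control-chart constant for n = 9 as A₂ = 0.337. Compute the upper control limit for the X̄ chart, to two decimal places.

410.06

X̄̄ = (363.1 + 379.8 + 376.5 + 393.4 + 366.8 + 386.9 + 396.6 + 389.3 + 388.4 + 376.4 + 382.0 + 370.3) / 12 = 4569.5000 / 12 = 380.7917
R̄ = (103.0 + 86.6 + 140.4 + 104.9 + 97.4 + 63.1 + 104.0 + 66.1 + 78.4 + 49.0 + 80.1 + 69.2) / 12 = 1042.2000 / 12 = 86.8500
UCL = X̄̄ + A₂·R̄ = 380.7917 + 0.337 × 86.8500 = 410.0601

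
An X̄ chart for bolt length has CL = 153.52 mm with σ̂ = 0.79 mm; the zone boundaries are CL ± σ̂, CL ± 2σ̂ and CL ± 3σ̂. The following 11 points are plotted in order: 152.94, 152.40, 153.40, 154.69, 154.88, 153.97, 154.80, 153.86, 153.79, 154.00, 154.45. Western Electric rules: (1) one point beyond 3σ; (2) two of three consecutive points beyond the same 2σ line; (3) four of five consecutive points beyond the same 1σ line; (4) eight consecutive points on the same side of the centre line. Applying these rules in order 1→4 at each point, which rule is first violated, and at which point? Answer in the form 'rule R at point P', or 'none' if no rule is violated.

rule 4 at point 11

Zone of each point (C = within 1σ̂, B = 1σ̂–2σ̂, A = 2σ̂–3σ̂, * = beyond 3σ̂; sign = side of CL): 1:-C, 2:-B, 3:-C, 4:+B, 5:+B, 6:+C, 7:+B, 8:+C, 9:+C, 10:+C, 11:+B
Rule 4 (eight consecutive points on the same side of the centre line) is satisfied at point 11.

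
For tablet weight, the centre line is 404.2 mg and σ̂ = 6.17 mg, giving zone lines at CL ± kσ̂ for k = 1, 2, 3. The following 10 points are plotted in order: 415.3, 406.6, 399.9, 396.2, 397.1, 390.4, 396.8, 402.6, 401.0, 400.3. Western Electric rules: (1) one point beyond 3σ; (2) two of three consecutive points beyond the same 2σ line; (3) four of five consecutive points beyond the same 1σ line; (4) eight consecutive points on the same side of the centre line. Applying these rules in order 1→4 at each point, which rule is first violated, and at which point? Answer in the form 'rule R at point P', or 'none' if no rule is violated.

Zone of each point (C = within 1σ̂, B = 1σ̂–2σ̂, A = 2σ̂–3σ̂, * = beyond 3σ̂; sign = side of CL): 1:+B, 2:+C, 3:-C, 4:-B, 5:-B, 6:-A, 7:-B, 8:-C, 9:-C, 10:-C
Rule 3 (four of five consecutive points beyond the same 1σ limit) is satisfied at point 7.

rule 3 at point 7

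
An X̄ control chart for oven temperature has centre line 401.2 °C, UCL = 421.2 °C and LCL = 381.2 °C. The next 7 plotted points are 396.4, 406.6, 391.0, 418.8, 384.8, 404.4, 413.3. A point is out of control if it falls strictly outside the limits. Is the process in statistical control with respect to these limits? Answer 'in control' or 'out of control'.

All 7 points lie within [381.2, 421.2].

in control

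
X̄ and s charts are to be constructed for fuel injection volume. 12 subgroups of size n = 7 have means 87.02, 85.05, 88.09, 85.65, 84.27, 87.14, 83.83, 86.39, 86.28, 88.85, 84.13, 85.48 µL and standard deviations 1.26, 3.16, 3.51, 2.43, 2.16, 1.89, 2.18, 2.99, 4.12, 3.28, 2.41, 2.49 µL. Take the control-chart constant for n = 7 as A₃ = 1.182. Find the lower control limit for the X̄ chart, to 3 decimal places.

X̄̄ = (87.02 + 85.05 + 88.09 + 85.65 + 84.27 + 87.14 + 83.83 + 86.39 + 86.28 + 88.85 + 84.13 + 85.48) / 12 = 86.0150
s̄ = (1.26 + 3.16 + 3.51 + 2.43 + 2.16 + 1.89 + 2.18 + 2.99 + 4.12 + 3.28 + 2.41 + 2.49) / 12 = 2.6567
LCL = X̄̄ − A₃·s̄ = 86.0150 − 1.182 × 2.6567 = 82.8748

82.875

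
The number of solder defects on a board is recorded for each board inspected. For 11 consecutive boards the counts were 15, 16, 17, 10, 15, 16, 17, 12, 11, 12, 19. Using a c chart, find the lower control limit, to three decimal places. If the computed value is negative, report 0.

c̄ = (15 + 16 + 17 + 10 + 15 + 16 + 17 + 12 + 11 + 12 + 19) / 11 = 160 / 11 = 14.5455
LCL = c̄ − 3√c̄ = 14.5455 − 3 × 3.8139 = 3.1039

3.104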